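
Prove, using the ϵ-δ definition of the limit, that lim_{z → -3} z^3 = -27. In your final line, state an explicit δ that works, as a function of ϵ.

Let ϵ > 0. We seek δ > 0 with 0 < |z + 3| < δ ⇒ |z^3 + 27| < ϵ.
Factor: z^3 + 27 = (z + 3)(z^2 - 3z + 9), so |z^3 + 27| = |z + 3|·|z^2 - 3z + 9|.
Impose δ ≤ 2 so that |z| < 5; then |z^2 - 3z + 9| ≤ 49.
Hence |z^3 + 27| ≤ 49|z + 3|, which is < ϵ once |z + 3| < ϵ/49.
Take δ = min(2, ϵ/49). If 0 < |z + 3| < δ then both bounds hold and |z^3 + 27| ≤ 49|z + 3| < 49·(ϵ/49) = ϵ.

δ = min(2, ϵ/49)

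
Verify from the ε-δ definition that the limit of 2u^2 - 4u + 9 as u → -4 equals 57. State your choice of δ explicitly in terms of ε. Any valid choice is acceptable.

Suppose ε > 0. We want δ > 0 such that 0 < |u + 4| < δ implies |(2u^2 - 4u + 9) − 57| < ε.
(2u^2 - 4u + 9) − 57 = 2u^2 - 4u - 48 = (u + 4)(2u - 12).
So |(2u^2 - 4u + 9) − 57| = |u + 4|·|2u - 12|.
Require δ ≤ 2. Then |u + 4| < 2 gives |u| < 6, and by the triangle inequality |2u - 12| ≤ 2·6 + 12 = 24.
Hence |(2u^2 - 4u + 9) − 57| ≤ 24|u + 4| < ε provided |u + 4| < ε/24.
Choosing δ = min(2, ε/24) ensures both conditions, hence |(2u^2 - 4u + 9) − 57| < ε.

δ = min(2, ε/24)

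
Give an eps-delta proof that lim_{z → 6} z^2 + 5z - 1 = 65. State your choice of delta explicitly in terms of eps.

delta = min(2, eps/19)

Let eps > 0. We want delta > 0 such that 0 < |z − 6| < delta implies |(z^2 + 5z - 1) − 65| < eps.
(z^2 + 5z - 1) − 65 = z^2 + 5z - 66 = (z − 6)(z + 11).
So |(z^2 + 5z - 1) − 65| = |z − 6|·|z + 11|.
Assume first that |z − 6| < 2, so |z| < 8. Then |z + 11| ≤ 8 + 11 = 19.
Hence |(z^2 + 5z - 1) − 65| ≤ 19|z − 6| < eps provided |z − 6| < eps/19.
Take delta = min(2, eps/19). Then 0 < |z − 6| < delta gives both |z − 6| < 2 and |z − 6| < eps/19, so |(z^2 + 5z - 1) − 65| < eps.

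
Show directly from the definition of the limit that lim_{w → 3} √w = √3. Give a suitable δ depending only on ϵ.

δ = min(3, √3·ϵ)

Fix ϵ > 0. We want δ > 0 such that 0 < |w − 3| < δ implies |√w − √3| < ϵ.
Rationalise: √w − √3 = (w − 3)/(√w + √3), so |√w − √3| = |w − 3|/(√w + √3).
Restrict δ ≤ 3 so that |w − 3| < 3 forces w > 0, and then √w + √3 > √3.
Hence |√w − √3| < |w − 3|/√3, which is < ϵ once |w − 3| < √3·ϵ.
Take δ = min(3, √3·ϵ). If 0 < |w − 3| < δ then w > 0 and |√w − √3| < |w − 3|/√3 < ϵ.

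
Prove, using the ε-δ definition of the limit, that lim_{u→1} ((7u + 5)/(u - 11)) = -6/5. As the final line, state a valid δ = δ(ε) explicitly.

Let ε > 0. We want δ > 0 with 0 < |u − 1| < δ ⇒ |(7u + 5)/(u - 11) + 6/5| < ε.
Combining over a common denominator, (7u + 5)/(u - 11) + 6/5 = [(7u + 5)·(-10) − 12·(u - 11)] / [(-10)·(u - 11)] = -82(u − 1) / ((-10)(u - 11)).
So |(7u + 5)/(u - 11) + 6/5| = 82|u − 1| / (10·|u − 11|).
Require δ ≤ 5, so |u − 11| ≥ |-10| − |u − 1| > 10 − 5 = 5.
Hence |(7u + 5)/(u - 11) + 6/5| < 82|u − 1|/(10·5) = (41/25)|u − 1|, which is < ε once |u − 1| < (25/41)ε.
Take δ = min(5, (25/41)ε). Then 0 < |u − 1| < δ forces both bounds, so |(7u + 5)/(u - 11) + 6/5| < ε.

δ = min(5, (25/41)ε)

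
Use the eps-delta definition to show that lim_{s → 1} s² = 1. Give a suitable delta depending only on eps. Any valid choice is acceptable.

delta = min(1, eps/3)

Fix eps > 0. We seek delta > 0 with 0 < |s − 1| < delta ⇒ |s² − 1| < eps.
Factor: s² − 1 = (s − 1)(s + 1), so |s² − 1| = |s − 1|·|s + 1|.
Impose delta ≤ 1 so that |s| < 2; then |s + 1| ≤ 3.
Hence |s² − 1| ≤ 3|s − 1|, which is < eps once |s − 1| < eps/3.
Take delta = min(1, eps/3). If 0 < |s − 1| < delta then both bounds hold and |s² − 1| ≤ 3|s − 1| < 3·(eps/3) = eps.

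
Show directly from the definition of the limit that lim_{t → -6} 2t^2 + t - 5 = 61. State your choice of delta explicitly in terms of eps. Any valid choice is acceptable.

Suppose eps > 0. We want delta > 0 such that 0 < |t + 6| < delta implies |(2t^2 + t - 5) − 61| < eps.
(2t^2 + t - 5) − 61 = 2t^2 + t - 66 = (t + 6)(2t - 11).
So |(2t^2 + t - 5) − 61| = |t + 6|·|2t - 11|.
Assume first that |t + 6| < 2, so |t| < 8. Then |2t - 11| ≤ 2·8 + 11 = 27.
Hence |(2t^2 + t - 5) − 61| ≤ 27|t + 6| < eps provided |t + 6| < eps/27.
Take delta = min(2, eps/27). Then 0 < |t + 6| < delta gives both |t + 6| < 2 and |t + 6| < eps/27, so |(2t^2 + t - 5) − 61| < eps.

delta = min(2, eps/27)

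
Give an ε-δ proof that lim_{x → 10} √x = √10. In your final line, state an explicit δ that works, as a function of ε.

Fix ε > 0. We want δ > 0 such that 0 < |x − 10| < δ implies |√x − √10| < ε.
Multiplying by the conjugate, |√x − √10| = |x − 10|/(√x + √10).
Restrict δ ≤ 10 so that |x − 10| < 10 forces x > 0, and then √x + √10 > √10.
Hence |√x − √10| < |x − 10|/√10, which is < ε once |x − 10| < √10·ε.
Take δ = min(10, √10·ε). If 0 < |x − 10| < δ then x > 0 and |√x − √10| < |x − 10|/√10 < ε.

δ = min(10, √10·ε)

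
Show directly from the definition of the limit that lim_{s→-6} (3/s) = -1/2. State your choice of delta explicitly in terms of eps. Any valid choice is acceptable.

delta = min(3, 6eps)

Suppose eps > 0. We seek delta > 0 such that 0 < |s + 6| < delta implies |3/s + 1/2| < eps.
|3/s + 1/2| = 3·|-6 − s|/(6·|s|) = 3|s + 6|/(6|s|).
Restrict delta ≤ 3. Then |s + 6| < 3 gives |s| > 3, so 6|s| > 18.
Then |3/s + 1/2| < 3|s + 6|/18, which is < eps when |s + 6| < 6eps.
Take delta = min(3, 6eps). Then 0 < |s + 6| < delta gives both |s + 6| < 3 and |s + 6| < 6eps, so |3/s + 1/2| < eps.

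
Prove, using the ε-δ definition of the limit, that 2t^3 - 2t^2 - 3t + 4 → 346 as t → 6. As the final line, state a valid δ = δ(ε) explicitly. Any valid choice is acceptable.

Suppose ε > 0. We want δ > 0 such that 0 < |t − 6| < δ implies |(2t^3 - 2t^2 - 3t + 4) − 346| < ε.
(2t^3 - 2t^2 - 3t + 4) − 346 = 2t^3 - 2t^2 - 3t - 342 = (t − 6)(2t^2 + 10t + 57).
So |(2t^3 - 2t^2 - 3t + 4) − 346| = |t − 6|·|2t^2 + 10t + 57|.
Assume first that |t − 6| < 1, so |t| < 7. Then |2t^2 + 10t + 57| ≤ 2·7^2 + 10·7 + 57 = 225.
Hence |(2t^3 - 2t^2 - 3t + 4) − 346| ≤ 225|t − 6| < ε provided |t − 6| < ε/225.
Take δ = min(1, ε/225). Then 0 < |t − 6| < δ gives both |t − 6| < 1 and |t − 6| < ε/225, so |(2t^3 - 2t^2 - 3t + 4) − 346| < ε.

δ = min(1, ε/225)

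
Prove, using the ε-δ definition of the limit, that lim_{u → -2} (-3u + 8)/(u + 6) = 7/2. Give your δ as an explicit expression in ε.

δ = min(2, (4/13)ε)

Suppose ε > 0. We want δ > 0 with 0 < |u + 2| < δ ⇒ |(-3u + 8)/(u + 6) − (7/2)| < ε.
Combining over a common denominator, (-3u + 8)/(u + 6) − (7/2) = [(-3u + 8)·4 − 14·(u + 6)] / [4·(u + 6)] = -26(u + 2) / (4(u + 6)).
So |(-3u + 8)/(u + 6) − (7/2)| = 26|u + 2| / (4·|u + 6|).
Require δ ≤ 2, so |u + 6| ≥ |4| − |u + 2| > 4 − 2 = 2.
Hence |(-3u + 8)/(u + 6) − (7/2)| < 26|u + 2|/(4·2) = (13/4)|u + 2|, which is < ε once |u + 2| < (4/13)ε.
Take δ = min(2, (4/13)ε). Then 0 < |u + 2| < δ forces both bounds, so |(-3u + 8)/(u + 6) − (7/2)| < ε.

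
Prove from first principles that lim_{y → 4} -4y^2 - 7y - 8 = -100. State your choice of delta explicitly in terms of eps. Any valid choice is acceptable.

delta = min(1, eps/43)

Suppose eps > 0. We want delta > 0 such that 0 < |y − 4| < delta implies |(-4y^2 - 7y - 8) + 100| < eps.
(-4y^2 - 7y - 8) + 100 = -4y^2 - 7y + 92 = (y − 4)(-4y - 23).
So |(-4y^2 - 7y - 8) + 100| = |y − 4|·|-4y - 23|.
Assume first that |y − 4| < 1, so |y| < 5. Then |-4y - 23| ≤ 4·5 + 23 = 43.
Hence |(-4y^2 - 7y - 8) + 100| ≤ 43|y − 4| < eps provided |y − 4| < eps/43.
Choosing delta = min(1, eps/43) ensures both conditions, hence |(-4y^2 - 7y - 8) + 100| < eps.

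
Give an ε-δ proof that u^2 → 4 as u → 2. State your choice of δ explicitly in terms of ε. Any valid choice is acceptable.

δ = min(1, ε/5)

Let ε > 0. We seek δ > 0 with 0 < |u − 2| < δ ⇒ |u^2 − 4| < ε.
Factor: u^2 − 4 = (u − 2)(u + 2), so |u^2 − 4| = |u − 2|·|u + 2|.
Restrict δ ≤ 1. Then |u − 2| < 1 gives |u| < 3, so by the triangle inequality |u + 2| ≤ 3 + 2 = 5.
Hence |u^2 − 4| ≤ 5|u − 2|, which is < ε once |u − 2| < ε/5.
Take δ = min(1, ε/5). If 0 < |u − 2| < δ then both bounds hold and |u^2 − 4| ≤ 5|u − 2| < 5·(ε/5) = ε.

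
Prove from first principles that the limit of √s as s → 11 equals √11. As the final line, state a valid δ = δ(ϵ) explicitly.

δ = min(11, √11·ϵ)

Let ϵ > 0. We want δ > 0 such that 0 < |s − 11| < δ implies |√s − √11| < ϵ.
Rationalise: √s − √11 = (s − 11)/(√s + √11), so |√s − √11| = |s − 11|/(√s + √11).
Restrict δ ≤ 11 so that |s − 11| < 11 forces s > 0, and then √s + √11 > √11.
Hence |√s − √11| < |s − 11|/√11, which is < ϵ once |s − 11| < √11·ϵ.
Take δ = min(11, √11·ϵ). If 0 < |s − 11| < δ then s > 0 and |√s − √11| < |s − 11|/√11 < ϵ.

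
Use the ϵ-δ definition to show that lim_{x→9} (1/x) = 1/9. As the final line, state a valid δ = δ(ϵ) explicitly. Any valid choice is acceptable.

δ = min(9/2, (81/2)ϵ)

Suppose ϵ > 0. We seek δ > 0 such that 0 < |x − 9| < δ implies |1/x − (1/9)| < ϵ.
|1/x − (1/9)| = |9 − x|/(9·|x|) = |x − 9|/(9|x|).
Restrict δ ≤ 9/2. Then |x − 9| < 9/2 gives |x| > 9/2, so 9|x| > 81/2.
Then |1/x − (1/9)| < |x − 9|/(81/2), which is < ϵ when |x − 9| < (81/2)ϵ.
Take δ = min(9/2, (81/2)ϵ). Then 0 < |x − 9| < δ gives both |x − 9| < 9/2 and |x − 9| < (81/2)ϵ, so |1/x − (1/9)| < ϵ.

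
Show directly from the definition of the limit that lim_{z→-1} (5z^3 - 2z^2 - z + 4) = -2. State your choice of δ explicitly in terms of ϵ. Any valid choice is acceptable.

Suppose ϵ > 0. We want δ > 0 such that 0 < |z + 1| < δ implies |(5z^3 - 2z^2 - z + 4) + 2| < ϵ.
(5z^3 - 2z^2 - z + 4) + 2 = 5z^3 - 2z^2 - z + 6 = (z + 1)(5z^2 - 7z + 6).
So |(5z^3 - 2z^2 - z + 4) + 2| = |z + 1|·|5z^2 - 7z + 6|.
Require δ ≤ 1. Then |z + 1| < 1 gives |z| < 2, and by the triangle inequality |5z^2 - 7z + 6| ≤ 5·2^2 + 7·2 + 6 = 40.
Hence |(5z^3 - 2z^2 - z + 4) + 2| ≤ 40|z + 1| < ϵ provided |z + 1| < ϵ/40.
Choosing δ = min(1, ϵ/40) ensures both conditions, hence |(5z^3 - 2z^2 - z + 4) + 2| < ϵ.

δ = min(1, ϵ/40)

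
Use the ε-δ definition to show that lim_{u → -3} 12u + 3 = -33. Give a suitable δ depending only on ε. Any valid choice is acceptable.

δ = ε/12

Let ε > 0. We need δ > 0 so that 0 < |u + 3| < δ implies |(12u + 3) + 33| < ε.
|(12u + 3) + 33| = |12u + 36| = 12|u + 3|.
Thus it suffices that |u + 3| < ε/12.
Choosing δ = ε/12 gives |(12u + 3) + 33| = 12|u + 3| < ε whenever |u + 3| < δ.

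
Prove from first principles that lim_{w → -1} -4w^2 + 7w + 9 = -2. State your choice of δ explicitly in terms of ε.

Suppose ε > 0. We want δ > 0 such that 0 < |w + 1| < δ implies |(-4w^2 + 7w + 9) + 2| < ε.
(-4w^2 + 7w + 9) + 2 = -4w^2 + 7w + 11 = (w + 1)(-4w + 11).
So |(-4w^2 + 7w + 9) + 2| = |w + 1|·|-4w + 11|.
Require δ ≤ 2. Then |w + 1| < 2 gives |w| < 3, and by the triangle inequality |-4w + 11| ≤ 4·3 + 11 = 23.
Hence |(-4w^2 + 7w + 9) + 2| ≤ 23|w + 1| < ε provided |w + 1| < ε/23.
Choosing δ = min(2, ε/23) ensures both conditions, hence |(-4w^2 + 7w + 9) + 2| < ε.

δ = min(2, ε/23)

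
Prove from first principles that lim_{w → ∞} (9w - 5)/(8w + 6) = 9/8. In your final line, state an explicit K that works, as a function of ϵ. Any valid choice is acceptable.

K = (47/32)/ϵ

Let ϵ > 0. We seek K > 0 such that w > K implies |(9w - 5)/(8w + 6) − (9/8)| < ϵ.
(9w - 5)/(8w + 6) − (9/8) = (8(9w - 5) − 9(8w + 6)) / (8(8w + 6)) = -94/(8(8w + 6)).
For w > 0 we have 8w + 6 > 8w, so |(9w - 5)/(8w + 6) − (9/8)| = 94/(8(8w + 6)) < 94/(8·8w) = (47/32)/w.
Thus |(9w - 5)/(8w + 6) − (9/8)| < ϵ whenever w > (47/32)/ϵ.
Take K = (47/32)/ϵ. If w > K then |(9w - 5)/(8w + 6) − (9/8)| < (47/32)/w < ϵ.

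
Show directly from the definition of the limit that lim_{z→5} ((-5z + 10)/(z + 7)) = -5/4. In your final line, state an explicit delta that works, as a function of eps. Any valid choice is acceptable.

delta = min(6, (8/5)eps)

Suppose eps > 0. We want delta > 0 with 0 < |z − 5| < delta ⇒ |(-5z + 10)/(z + 7) + 5/4| < eps.
Combining over a common denominator, (-5z + 10)/(z + 7) + 5/4 = [(-5z + 10)·12 − (-15)·(z + 7)] / [12·(z + 7)] = -45(z − 5) / (12(z + 7)).
So |(-5z + 10)/(z + 7) + 5/4| = 45|z − 5| / (12·|z + 7|).
Require delta ≤ 6, so |z + 7| ≥ |12| − |z − 5| > 12 − 6 = 6.
Hence |(-5z + 10)/(z + 7) + 5/4| < 45|z − 5|/(12·6) = (5/8)|z − 5|, which is < eps once |z − 5| < (8/5)eps.
Take delta = min(6, (8/5)eps). Then 0 < |z − 5| < delta forces both bounds, so |(-5z + 10)/(z + 7) + 5/4| < eps.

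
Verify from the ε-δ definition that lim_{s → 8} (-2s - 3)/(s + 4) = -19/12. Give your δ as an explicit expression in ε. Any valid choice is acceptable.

δ = min(6, (72/5)ε)

Let ε > 0 be given. We want δ > 0 with 0 < |s − 8| < δ ⇒ |(-2s - 3)/(s + 4) + 19/12| < ε.
Combining over a common denominator, (-2s - 3)/(s + 4) + 19/12 = [(-2s - 3)·12 − (-19)·(s + 4)] / [12·(s + 4)] = -5(s − 8) / (12(s + 4)).
So |(-2s - 3)/(s + 4) + 19/12| = 5|s − 8| / (12·|s + 4|).
Restrict δ ≤ 6. Then |s − 8| < 6 gives |s + 4| = |(s − 8) + 12| ≥ 12 − 6 = 6.
Hence |(-2s - 3)/(s + 4) + 19/12| < 5|s − 8|/(12·6) = (5/72)|s − 8|, which is < ε once |s − 8| < (72/5)ε.
Take δ = min(6, (72/5)ε). Then 0 < |s − 8| < δ forces both bounds, so |(-2s - 3)/(s + 4) + 19/12| < ε.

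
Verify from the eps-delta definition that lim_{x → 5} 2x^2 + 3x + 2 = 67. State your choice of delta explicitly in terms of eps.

Suppose eps > 0. We want delta > 0 such that 0 < |x − 5| < delta implies |(2x^2 + 3x + 2) − 67| < eps.
(2x^2 + 3x + 2) − 67 = 2x^2 + 3x - 65 = (x − 5)(2x + 13).
So |(2x^2 + 3x + 2) − 67| = |x − 5|·|2x + 13|.
Require delta ≤ 1. Then |x − 5| < 1 gives |x| < 6, and by the triangle inequality |2x + 13| ≤ 2·6 + 13 = 25.
Hence |(2x^2 + 3x + 2) − 67| ≤ 25|x − 5| < eps provided |x − 5| < eps/25.
Take delta = min(1, eps/25). Then 0 < |x − 5| < delta gives both |x − 5| < 1 and |x − 5| < eps/25, so |(2x^2 + 3x + 2) − 67| < eps.

delta = min(1, eps/25)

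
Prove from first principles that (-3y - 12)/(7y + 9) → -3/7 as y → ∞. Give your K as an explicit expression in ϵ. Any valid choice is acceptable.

K = (57/49)/ϵ

Let ϵ > 0 be given. We seek K > 0 such that y > K implies |(-3y - 12)/(7y + 9) + 3/7| < ϵ.
(-3y - 12)/(7y + 9) + 3/7 = (7(-3y - 12) − (-3)(7y + 9)) / (7(7y + 9)) = -57/(7(7y + 9)).
For y > 0 we have 7y + 9 > 7y, so |(-3y - 12)/(7y + 9) + 3/7| = 57/(7(7y + 9)) < 57/(7·7y) = (57/49)/y.
Thus |(-3y - 12)/(7y + 9) + 3/7| < ϵ whenever y > (57/49)/ϵ.
Take K = (57/49)/ϵ. If y > K then |(-3y - 12)/(7y + 9) + 3/7| < (57/49)/y < ϵ.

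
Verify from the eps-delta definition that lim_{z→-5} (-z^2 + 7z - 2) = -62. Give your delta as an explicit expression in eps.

delta = min(2, eps/19)

Let eps > 0. We want delta > 0 such that 0 < |z + 5| < delta implies |(-z^2 + 7z - 2) + 62| < eps.
(-z^2 + 7z - 2) + 62 = -z^2 + 7z + 60 = (z + 5)(-z + 12).
So |(-z^2 + 7z - 2) + 62| = |z + 5|·|-z + 12|.
Require delta ≤ 2. Then |z + 5| < 2 gives |z| < 7, and by the triangle inequality |-z + 12| ≤ 7 + 12 = 19.
Hence |(-z^2 + 7z - 2) + 62| ≤ 19|z + 5| < eps provided |z + 5| < eps/19.
Take delta = min(2, eps/19). Then 0 < |z + 5| < delta gives both |z + 5| < 2 and |z + 5| < eps/19, so |(-z^2 + 7z - 2) + 62| < eps.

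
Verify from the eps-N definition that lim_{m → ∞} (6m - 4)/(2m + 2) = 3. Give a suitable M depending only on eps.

M = 5/eps

Let eps > 0. For m ≥ 1, |(6m - 4)/(2m + 2) − 3| = |-20|/(2(2m + 2)) = 20/(2(2m + 2)).
Since 2m + 2 ≥ 2m for m ≥ 1, this is ≤ 20/(2·2m) = 5/m.
So |(6m - 4)/(2m + 2) − 3| < eps whenever m > 5/eps.
Take M = 5/eps. If m > M then |(6m - 4)/(2m + 2) − 3| ≤ 5/m < eps.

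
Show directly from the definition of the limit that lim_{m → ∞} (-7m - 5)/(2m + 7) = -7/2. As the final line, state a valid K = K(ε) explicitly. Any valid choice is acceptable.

Suppose ε > 0. For m ≥ 1, |(-7m - 5)/(2m + 7) + 7/2| = |39|/(2(2m + 7)) = 39/(2(2m + 7)).
Since 2m + 7 ≥ 2m for m ≥ 1, this is ≤ 39/(2·2m) = (39/4)/m.
So |(-7m - 5)/(2m + 7) + 7/2| < ε whenever m > (39/4)/ε.
Take K = (39/4)/ε. If m > K then |(-7m - 5)/(2m + 7) + 7/2| ≤ (39/4)/m < ε.

K = (39/4)/ε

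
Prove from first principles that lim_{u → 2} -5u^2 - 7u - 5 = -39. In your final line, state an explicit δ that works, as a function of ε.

δ = min(1, ε/32)

Suppose ε > 0. We want δ > 0 such that 0 < |u − 2| < δ implies |(-5u^2 - 7u - 5) + 39| < ε.
(-5u^2 - 7u - 5) + 39 = -5u^2 - 7u + 34 = (u − 2)(-5u - 17).
So |(-5u^2 - 7u - 5) + 39| = |u − 2|·|-5u - 17|.
Assume first that |u − 2| < 1, so |u| < 3. Then |-5u - 17| ≤ 5·3 + 17 = 32.
Hence |(-5u^2 - 7u - 5) + 39| ≤ 32|u − 2| < ε provided |u − 2| < ε/32.
Take δ = min(1, ε/32). Then 0 < |u − 2| < δ gives both |u − 2| < 1 and |u − 2| < ε/32, so |(-5u^2 - 7u - 5) + 39| < ε.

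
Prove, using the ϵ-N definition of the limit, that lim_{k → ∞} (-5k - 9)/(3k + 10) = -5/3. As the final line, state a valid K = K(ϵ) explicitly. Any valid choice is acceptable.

Let ϵ > 0. For k ≥ 1, |(-5k - 9)/(3k + 10) + 5/3| = |23|/(3(3k + 10)) = 23/(3(3k + 10)).
Since 3k + 10 ≥ 3k for k ≥ 1, this is ≤ 23/(3·3k) = (23/9)/k.
So |(-5k - 9)/(3k + 10) + 5/3| < ϵ whenever k > (23/9)/ϵ.
Take K = (23/9)/ϵ. If k > K then |(-5k - 9)/(3k + 10) + 5/3| ≤ (23/9)/k < ϵ.

K = (23/9)/ϵ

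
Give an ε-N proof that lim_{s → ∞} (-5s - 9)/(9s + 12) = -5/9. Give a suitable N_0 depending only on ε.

N_0 = (7/27)/ε

Suppose ε > 0. We seek N_0 > 0 such that s > N_0 implies |(-5s - 9)/(9s + 12) + 5/9| < ε.
(-5s - 9)/(9s + 12) + 5/9 = (9(-5s - 9) − (-5)(9s + 12)) / (9(9s + 12)) = -21/(9(9s + 12)).
For s > 0 we have 9s + 12 > 9s, so |(-5s - 9)/(9s + 12) + 5/9| = 21/(9(9s + 12)) < 21/(9·9s) = (7/27)/s.
Thus |(-5s - 9)/(9s + 12) + 5/9| < ε whenever s > (7/27)/ε.
Take N_0 = (7/27)/ε. If s > N_0 then |(-5s - 9)/(9s + 12) + 5/9| < (7/27)/s < ε.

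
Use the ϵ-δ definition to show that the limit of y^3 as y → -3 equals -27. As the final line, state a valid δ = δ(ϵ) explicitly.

δ = min(2, ϵ/49)

Let ϵ > 0. We seek δ > 0 with 0 < |y + 3| < δ ⇒ |y^3 + 27| < ϵ.
Factor: y^3 + 27 = (y + 3)(y^2 - 3y + 9), so |y^3 + 27| = |y + 3|·|y^2 - 3y + 9|.
Restrict δ ≤ 2. Then |y + 3| < 2 gives |y| < 5, so by the triangle inequality |y^2 - 3y + 9| ≤ 5^2 + 3·5 + 9 = 49.
Hence |y^3 + 27| ≤ 49|y + 3|, which is < ϵ once |y + 3| < ϵ/49.
Take δ = min(2, ϵ/49). If 0 < |y + 3| < δ then both bounds hold and |y^3 + 27| ≤ 49|y + 3| < 49·(ϵ/49) = ϵ.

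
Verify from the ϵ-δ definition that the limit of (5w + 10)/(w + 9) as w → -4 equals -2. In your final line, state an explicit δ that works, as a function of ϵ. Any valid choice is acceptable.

δ = min(5/2, (5/14)ϵ)

Let ϵ > 0 be given. We want δ > 0 with 0 < |w + 4| < δ ⇒ |(5w + 10)/(w + 9) + 2| < ϵ.
Combining over a common denominator, (5w + 10)/(w + 9) + 2 = [(5w + 10)·5 − (-10)·(w + 9)] / [5·(w + 9)] = 35(w + 4) / (5(w + 9)).
So |(5w + 10)/(w + 9) + 2| = 35|w + 4| / (5·|w + 9|).
Require δ ≤ 5/2, so |w + 9| ≥ |5| − |w + 4| > 5 − 5/2 = 5/2.
Hence |(5w + 10)/(w + 9) + 2| < 35|w + 4|/(5·(5/2)) = (14/5)|w + 4|, which is < ϵ once |w + 4| < (5/14)ϵ.
Take δ = min(5/2, (5/14)ϵ). Then 0 < |w + 4| < δ forces both bounds, so |(5w + 10)/(w + 9) + 2| < ϵ.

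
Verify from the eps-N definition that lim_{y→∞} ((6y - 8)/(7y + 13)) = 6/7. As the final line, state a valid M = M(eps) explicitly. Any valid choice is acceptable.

M = (134/49)/eps

Let eps > 0 be given. We seek M > 0 such that y > M implies |(6y - 8)/(7y + 13) − (6/7)| < eps.
(6y - 8)/(7y + 13) − (6/7) = (7(6y - 8) − 6(7y + 13)) / (7(7y + 13)) = -134/(7(7y + 13)).
For y > 0 we have 7y + 13 > 7y, so |(6y - 8)/(7y + 13) − (6/7)| = 134/(7(7y + 13)) < 134/(7·7y) = (134/49)/y.
Thus |(6y - 8)/(7y + 13) − (6/7)| < eps whenever y > (134/49)/eps.
Take M = (134/49)/eps. If y > M then |(6y - 8)/(7y + 13) − (6/7)| < (134/49)/y < eps.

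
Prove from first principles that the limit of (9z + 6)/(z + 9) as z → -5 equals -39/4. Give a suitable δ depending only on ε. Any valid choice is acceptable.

δ = min(2, (8/75)ε)

Let ε > 0 be given. We want δ > 0 with 0 < |z + 5| < δ ⇒ |(9z + 6)/(z + 9) + 39/4| < ε.
Combining over a common denominator, (9z + 6)/(z + 9) + 39/4 = [(9z + 6)·4 − (-39)·(z + 9)] / [4·(z + 9)] = 75(z + 5) / (4(z + 9)).
So |(9z + 6)/(z + 9) + 39/4| = 75|z + 5| / (4·|z + 9|).
Require δ ≤ 2, so |z + 9| ≥ |4| − |z + 5| > 4 − 2 = 2.
Hence |(9z + 6)/(z + 9) + 39/4| < 75|z + 5|/(4·2) = (75/8)|z + 5|, which is < ε once |z + 5| < (8/75)ε.
Take δ = min(2, (8/75)ε). Then 0 < |z + 5| < δ forces both bounds, so |(9z + 6)/(z + 9) + 39/4| < ε.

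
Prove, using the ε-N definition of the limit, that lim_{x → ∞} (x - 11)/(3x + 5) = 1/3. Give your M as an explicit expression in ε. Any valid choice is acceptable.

Let ε > 0 be given. We seek M > 0 such that x > M implies |(x - 11)/(3x + 5) − (1/3)| < ε.
(x - 11)/(3x + 5) − (1/3) = (3(x - 11) − (3x + 5)) / (3(3x + 5)) = -38/(3(3x + 5)).
For x > 0 we have 3x + 5 > 3x, so |(x - 11)/(3x + 5) − (1/3)| = 38/(3(3x + 5)) < 38/(3·3x) = (38/9)/x.
Thus |(x - 11)/(3x + 5) − (1/3)| < ε whenever x > (38/9)/ε.
Take M = (38/9)/ε. If x > M then |(x - 11)/(3x + 5) − (1/3)| < (38/9)/x < ε.

M = (38/9)/ε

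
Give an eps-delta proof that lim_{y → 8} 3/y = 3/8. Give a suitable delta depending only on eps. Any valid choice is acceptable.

Let eps > 0. We seek delta > 0 such that 0 < |y − 8| < delta implies |3/y − (3/8)| < eps.
|3/y − (3/8)| = 3·|8 − y|/(8·|y|) = 3|y − 8|/(8|y|).
Require delta ≤ 4 so that |y| > 8 − 4 = 4, hence 8|y| > 32.
Then |3/y − (3/8)| < 3|y − 8|/32, which is < eps when |y − 8| < (32/3)eps.
Take delta = min(4, (32/3)eps). Then 0 < |y − 8| < delta gives both |y − 8| < 4 and |y − 8| < (32/3)eps, so |3/y − (3/8)| < eps.

delta = min(4, (32/3)eps)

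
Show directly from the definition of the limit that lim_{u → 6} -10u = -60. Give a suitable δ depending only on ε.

δ = ε/10

Suppose ε > 0. We need δ > 0 so that 0 < |u − 6| < δ implies |(-10u) + 60| < ε.
|(-10u) + 60| = |-10u + 60| = 10|u − 6|.
So 10|u − 6| < ε exactly when |u − 6| < ε/10.
Choosing δ = ε/10 gives |(-10u) + 60| = 10|u − 6| < ε whenever |u − 6| < δ.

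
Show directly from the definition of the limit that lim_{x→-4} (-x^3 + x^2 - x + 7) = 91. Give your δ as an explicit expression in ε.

δ = min(2, ε/87)

Suppose ε > 0. We want δ > 0 such that 0 < |x + 4| < δ implies |(-x^3 + x^2 - x + 7) − 91| < ε.
(-x^3 + x^2 - x + 7) − 91 = -x^3 + x^2 - x - 84 = (x + 4)(-x^2 + 5x - 21).
So |(-x^3 + x^2 - x + 7) − 91| = |x + 4|·|-x^2 + 5x - 21|.
Assume first that |x + 4| < 2, so |x| < 6. Then |-x^2 + 5x - 21| ≤ 6^2 + 5·6 + 21 = 87.
Hence |(-x^3 + x^2 - x + 7) − 91| ≤ 87|x + 4| < ε provided |x + 4| < ε/87.
Choosing δ = min(2, ε/87) ensures both conditions, hence |(-x^3 + x^2 - x + 7) − 91| < ε.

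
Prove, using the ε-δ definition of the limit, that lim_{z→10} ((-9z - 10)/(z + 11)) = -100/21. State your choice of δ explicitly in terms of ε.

δ = min(21/2, (441/178)ε)

Fix ε > 0. We want δ > 0 with 0 < |z − 10| < δ ⇒ |(-9z - 10)/(z + 11) + 100/21| < ε.
Combining over a common denominator, (-9z - 10)/(z + 11) + 100/21 = [(-9z - 10)·21 − (-100)·(z + 11)] / [21·(z + 11)] = -89(z − 10) / (21(z + 11)).
So |(-9z - 10)/(z + 11) + 100/21| = 89|z − 10| / (21·|z + 11|).
Restrict δ ≤ 21/2. Then |z − 10| < 21/2 gives |z + 11| = |(z − 10) + 21| ≥ 21 − 21/2 = 21/2.
Hence |(-9z - 10)/(z + 11) + 100/21| < 89|z − 10|/(21·(21/2)) = (178/441)|z − 10|, which is < ε once |z − 10| < (441/178)ε.
Take δ = min(21/2, (441/178)ε). Then 0 < |z − 10| < δ forces both bounds, so |(-9z - 10)/(z + 11) + 100/21| < ε.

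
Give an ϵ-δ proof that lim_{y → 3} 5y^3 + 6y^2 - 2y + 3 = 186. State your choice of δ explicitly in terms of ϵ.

δ = min(1, ϵ/225)

Let ϵ > 0 be given. We want δ > 0 such that 0 < |y − 3| < δ implies |(5y^3 + 6y^2 - 2y + 3) − 186| < ϵ.
(5y^3 + 6y^2 - 2y + 3) − 186 = 5y^3 + 6y^2 - 2y - 183 = (y − 3)(5y^2 + 21y + 61).
So |(5y^3 + 6y^2 - 2y + 3) − 186| = |y − 3|·|5y^2 + 21y + 61|.
Require δ ≤ 1. Then |y − 3| < 1 gives |y| < 4, and by the triangle inequality |5y^2 + 21y + 61| ≤ 5·4^2 + 21·4 + 61 = 225.
Hence |(5y^3 + 6y^2 - 2y + 3) − 186| ≤ 225|y − 3| < ϵ provided |y − 3| < ϵ/225.
Take δ = min(1, ϵ/225). Then 0 < |y − 3| < δ gives both |y − 3| < 1 and |y − 3| < ϵ/225, so |(5y^3 + 6y^2 - 2y + 3) − 186| < ϵ.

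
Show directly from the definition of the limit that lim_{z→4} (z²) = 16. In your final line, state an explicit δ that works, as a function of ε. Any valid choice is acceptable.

Suppose ε > 0. We seek δ > 0 with 0 < |z − 4| < δ ⇒ |z² − 16| < ε.
Factor: z² − 16 = (z − 4)(z + 4), so |z² − 16| = |z − 4|·|z + 4|.
Impose δ ≤ 2 so that |z| < 6; then |z + 4| ≤ 10.
Hence |z² − 16| ≤ 10|z − 4|, which is < ε once |z − 4| < ε/10.
Take δ = min(2, ε/10). If 0 < |z − 4| < δ then both bounds hold and |z² − 16| ≤ 10|z − 4| < 10·(ε/10) = ε.

δ = min(2, ε/10)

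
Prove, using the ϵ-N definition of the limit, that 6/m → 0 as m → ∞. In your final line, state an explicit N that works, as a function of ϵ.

Fix ϵ > 0. For m ≥ 1, |6/m − 0| = 6/(m) ≤ 6/m.
We need 6/m < ϵ, i.e. m > 6/ϵ.
Take N = 6/ϵ. If m > N then |6/m| ≤ 6/m < ϵ.

N = 6/ϵ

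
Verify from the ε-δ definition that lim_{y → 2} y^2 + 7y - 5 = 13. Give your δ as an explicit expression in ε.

δ = min(1, ε/12)

Let ε > 0 be given. We want δ > 0 such that 0 < |y − 2| < δ implies |(y^2 + 7y - 5) − 13| < ε.
(y^2 + 7y - 5) − 13 = y^2 + 7y - 18 = (y − 2)(y + 9).
So |(y^2 + 7y - 5) − 13| = |y − 2|·|y + 9|.
Assume first that |y − 2| < 1, so |y| < 3. Then |y + 9| ≤ 3 + 9 = 12.
Hence |(y^2 + 7y - 5) − 13| ≤ 12|y − 2| < ε provided |y − 2| < ε/12.
Choosing δ = min(1, ε/12) ensures both conditions, hence |(y^2 + 7y - 5) − 13| < ε.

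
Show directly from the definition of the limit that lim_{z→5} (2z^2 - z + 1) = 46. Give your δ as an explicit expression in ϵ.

δ = min(1, ϵ/21)

Let ϵ > 0. We want δ > 0 such that 0 < |z − 5| < δ implies |(2z^2 - z + 1) − 46| < ϵ.
(2z^2 - z + 1) − 46 = 2z^2 - z - 45 = (z − 5)(2z + 9).
So |(2z^2 - z + 1) − 46| = |z − 5|·|2z + 9|.
Require δ ≤ 1. Then |z − 5| < 1 gives |z| < 6, and by the triangle inequality |2z + 9| ≤ 2·6 + 9 = 21.
Hence |(2z^2 - z + 1) − 46| ≤ 21|z − 5| < ϵ provided |z − 5| < ϵ/21.
Choosing δ = min(1, ϵ/21) ensures both conditions, hence |(2z^2 - z + 1) − 46| < ϵ.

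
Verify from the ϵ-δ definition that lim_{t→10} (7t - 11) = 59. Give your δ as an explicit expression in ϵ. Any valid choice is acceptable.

δ = ϵ/7

Let ϵ > 0 be given. We need δ > 0 so that 0 < |t − 10| < δ implies |(7t - 11) − 59| < ϵ.
|(7t - 11) − 59| = |7t - 70| = 7|t − 10|.
Thus it suffices that |t − 10| < ϵ/7.
Choosing δ = ϵ/7 gives |(7t - 11) − 59| = 7|t − 10| < ϵ whenever |t − 10| < δ.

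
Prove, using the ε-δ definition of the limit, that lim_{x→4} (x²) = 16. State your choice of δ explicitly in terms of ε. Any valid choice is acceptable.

Let ε > 0 be given. We seek δ > 0 with 0 < |x − 4| < δ ⇒ |x² − 16| < ε.
Factor: x² − 16 = (x − 4)(x + 4), so |x² − 16| = |x − 4|·|x + 4|.
Restrict δ ≤ 1. Then |x − 4| < 1 gives |x| < 5, so by the triangle inequality |x + 4| ≤ 5 + 4 = 9.
Hence |x² − 16| ≤ 9|x − 4|, which is < ε once |x − 4| < ε/9.
Take δ = min(1, ε/9). If 0 < |x − 4| < δ then both bounds hold and |x² − 16| ≤ 9|x − 4| < 9·(ε/9) = ε.

δ = min(1, ε/9)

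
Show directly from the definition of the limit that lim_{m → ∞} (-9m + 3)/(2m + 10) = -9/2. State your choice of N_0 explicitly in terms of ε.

Let ε > 0 be given. For m ≥ 1, |(-9m + 3)/(2m + 10) + 9/2| = |96|/(2(2m + 10)) = 96/(2(2m + 10)).
Since 2m + 10 ≥ 2m for m ≥ 1, this is ≤ 96/(2·2m) = 24/m.
So |(-9m + 3)/(2m + 10) + 9/2| < ε whenever m > 24/ε.
Take N_0 = 24/ε. If m > N_0 then |(-9m + 3)/(2m + 10) + 9/2| ≤ 24/m < ε.

N_0 = 24/ε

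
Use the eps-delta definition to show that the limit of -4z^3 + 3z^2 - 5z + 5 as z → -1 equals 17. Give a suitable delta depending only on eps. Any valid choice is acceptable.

delta = min(1, eps/42)

Suppose eps > 0. We want delta > 0 such that 0 < |z + 1| < delta implies |(-4z^3 + 3z^2 - 5z + 5) − 17| < eps.
(-4z^3 + 3z^2 - 5z + 5) − 17 = -4z^3 + 3z^2 - 5z - 12 = (z + 1)(-4z^2 + 7z - 12).
So |(-4z^3 + 3z^2 - 5z + 5) − 17| = |z + 1|·|-4z^2 + 7z - 12|.
Require delta ≤ 1. Then |z + 1| < 1 gives |z| < 2, and by the triangle inequality |-4z^2 + 7z - 12| ≤ 4·2^2 + 7·2 + 12 = 42.
Hence |(-4z^3 + 3z^2 - 5z + 5) − 17| ≤ 42|z + 1| < eps provided |z + 1| < eps/42.
Choosing delta = min(1, eps/42) ensures both conditions, hence |(-4z^3 + 3z^2 - 5z + 5) − 17| < eps.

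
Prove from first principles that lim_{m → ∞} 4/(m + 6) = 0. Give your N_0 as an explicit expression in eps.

N_0 = 4/eps

Suppose eps > 0. For m ≥ 1, |4/(m + 6) − 0| = 4/(m + 6) ≤ 4/m.
We need 4/m < eps, i.e. m > 4/eps.
Take N_0 = 4/eps. If m > N_0 then |4/(m + 6)| ≤ 4/m < eps.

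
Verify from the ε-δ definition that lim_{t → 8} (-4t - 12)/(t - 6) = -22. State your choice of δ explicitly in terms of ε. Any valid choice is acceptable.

δ = min(1, (1/18)ε)

Let ε > 0 be given. We want δ > 0 with 0 < |t − 8| < δ ⇒ |(-4t - 12)/(t - 6) + 22| < ε.
Combining over a common denominator, (-4t - 12)/(t - 6) + 22 = [(-4t - 12)·2 − (-44)·(t - 6)] / [2·(t - 6)] = 36(t − 8) / (2(t - 6)).
So |(-4t - 12)/(t - 6) + 22| = 36|t − 8| / (2·|t − 6|).
Require δ ≤ 1, so |t − 6| ≥ |2| − |t − 8| > 2 − 1 = 1.
Hence |(-4t - 12)/(t - 6) + 22| < 36|t − 8|/(2·1) = 18|t − 8|, which is < ε once |t − 8| < (1/18)ε.
Take δ = min(1, (1/18)ε). Then 0 < |t − 8| < δ forces both bounds, so |(-4t - 12)/(t - 6) + 22| < ε.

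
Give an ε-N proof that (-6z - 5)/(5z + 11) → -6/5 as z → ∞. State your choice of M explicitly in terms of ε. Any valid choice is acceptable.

M = (41/25)/ε

Fix ε > 0. We seek M > 0 such that z > M implies |(-6z - 5)/(5z + 11) + 6/5| < ε.
(-6z - 5)/(5z + 11) + 6/5 = (5(-6z - 5) − (-6)(5z + 11)) / (5(5z + 11)) = 41/(5(5z + 11)).
For z > 0 we have 5z + 11 > 5z, so |(-6z - 5)/(5z + 11) + 6/5| = 41/(5(5z + 11)) < 41/(5·5z) = (41/25)/z.
Thus |(-6z - 5)/(5z + 11) + 6/5| < ε whenever z > (41/25)/ε.
Take M = (41/25)/ε. If z > M then |(-6z - 5)/(5z + 11) + 6/5| < (41/25)/z < ε.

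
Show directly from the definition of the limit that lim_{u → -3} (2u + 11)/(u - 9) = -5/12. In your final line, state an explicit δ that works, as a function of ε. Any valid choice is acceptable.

Let ε > 0 be given. We want δ > 0 with 0 < |u + 3| < δ ⇒ |(2u + 11)/(u - 9) + 5/12| < ε.
Combining over a common denominator, (2u + 11)/(u - 9) + 5/12 = [(2u + 11)·(-12) − 5·(u - 9)] / [(-12)·(u - 9)] = -29(u + 3) / ((-12)(u - 9)).
So |(2u + 11)/(u - 9) + 5/12| = 29|u + 3| / (12·|u − 9|).
Restrict δ ≤ 6. Then |u + 3| < 6 gives |u − 9| = |(u + 3) + (-12)| ≥ 12 − 6 = 6.
Hence |(2u + 11)/(u - 9) + 5/12| < 29|u + 3|/(12·6) = (29/72)|u + 3|, which is < ε once |u + 3| < (72/29)ε.
Take δ = min(6, (72/29)ε). Then 0 < |u + 3| < δ forces both bounds, so |(2u + 11)/(u - 9) + 5/12| < ε.

δ = min(6, (72/29)ε)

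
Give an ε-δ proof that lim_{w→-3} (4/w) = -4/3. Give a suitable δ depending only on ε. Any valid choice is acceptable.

Let ε > 0. We seek δ > 0 such that 0 < |w + 3| < δ implies |4/w + 4/3| < ε.
|4/w + 4/3| = 4·|-3 − w|/(3·|w|) = 4|w + 3|/(3|w|).
Restrict δ ≤ 3/2. Then |w + 3| < 3/2 gives |w| > 3/2, so 3|w| > 9/2.
Then |4/w + 4/3| < 4|w + 3|/(9/2), which is < ε when |w + 3| < (9/8)ε.
Take δ = min(3/2, (9/8)ε). Then 0 < |w + 3| < δ gives both |w + 3| < 3/2 and |w + 3| < (9/8)ε, so |4/w + 4/3| < ε.

δ = min(3/2, (9/8)ε)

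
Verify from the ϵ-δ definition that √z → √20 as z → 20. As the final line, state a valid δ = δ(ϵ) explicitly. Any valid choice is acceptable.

δ = min(20, √20·ϵ)

Suppose ϵ > 0. We want δ > 0 such that 0 < |z − 20| < δ implies |√z − √20| < ϵ.
Multiplying by the conjugate, |√z − √20| = |z − 20|/(√z + √20).
Restrict δ ≤ 20 so that |z − 20| < 20 forces z > 0, and then √z + √20 > √20.
Hence |√z − √20| < |z − 20|/√20, which is < ϵ once |z − 20| < √20·ϵ.
Take δ = min(20, √20·ϵ). If 0 < |z − 20| < δ then z > 0 and |√z − √20| < |z − 20|/√20 < ϵ.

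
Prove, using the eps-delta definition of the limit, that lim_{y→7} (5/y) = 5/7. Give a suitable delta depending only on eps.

delta = min(7/2, (49/10)eps)

Let eps > 0. We seek delta > 0 such that 0 < |y − 7| < delta implies |5/y − (5/7)| < eps.
|5/y − (5/7)| = 5·|7 − y|/(7·|y|) = 5|y − 7|/(7|y|).
Require delta ≤ 7/2 so that |y| > 7 − 7/2 = 7/2, hence 7|y| > 49/2.
Then |5/y − (5/7)| < 5|y − 7|/(49/2), which is < eps when |y − 7| < (49/10)eps.
Take delta = min(7/2, (49/10)eps). Then 0 < |y − 7| < delta gives both |y − 7| < 7/2 and |y − 7| < (49/10)eps, so |5/y − (5/7)| < eps.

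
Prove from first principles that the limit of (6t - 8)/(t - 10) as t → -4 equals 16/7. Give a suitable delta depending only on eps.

Let eps > 0 be given. We want delta > 0 with 0 < |t + 4| < delta ⇒ |(6t - 8)/(t - 10) − (16/7)| < eps.
Combining over a common denominator, (6t - 8)/(t - 10) − (16/7) = [(6t - 8)·(-14) − (-32)·(t - 10)] / [(-14)·(t - 10)] = -52(t + 4) / ((-14)(t - 10)).
So |(6t - 8)/(t - 10) − (16/7)| = 52|t + 4| / (14·|t − 10|).
Restrict delta ≤ 7. Then |t + 4| < 7 gives |t − 10| = |(t + 4) + (-14)| ≥ 14 − 7 = 7.
Hence |(6t - 8)/(t - 10) − (16/7)| < 52|t + 4|/(14·7) = (26/49)|t + 4|, which is < eps once |t + 4| < (49/26)eps.
Take delta = min(7, (49/26)eps). Then 0 < |t + 4| < delta forces both bounds, so |(6t - 8)/(t - 10) − (16/7)| < eps.

delta = min(7, (49/26)eps)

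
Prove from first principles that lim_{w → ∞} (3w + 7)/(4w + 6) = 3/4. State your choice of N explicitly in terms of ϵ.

Let ϵ > 0. We seek N > 0 such that w > N implies |(3w + 7)/(4w + 6) − (3/4)| < ϵ.
(3w + 7)/(4w + 6) − (3/4) = (4(3w + 7) − 3(4w + 6)) / (4(4w + 6)) = 10/(4(4w + 6)).
For w > 0 we have 4w + 6 > 4w, so |(3w + 7)/(4w + 6) − (3/4)| = 10/(4(4w + 6)) < 10/(4·4w) = (5/8)/w.
Thus |(3w + 7)/(4w + 6) − (3/4)| < ϵ whenever w > (5/8)/ϵ.
Take N = (5/8)/ϵ. If w > N then |(3w + 7)/(4w + 6) − (3/4)| < (5/8)/w < ϵ.

N = (5/8)/ϵ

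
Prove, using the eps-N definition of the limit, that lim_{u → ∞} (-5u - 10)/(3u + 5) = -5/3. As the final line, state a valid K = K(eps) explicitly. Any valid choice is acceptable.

Let eps > 0. We seek K > 0 such that u > K implies |(-5u - 10)/(3u + 5) + 5/3| < eps.
(-5u - 10)/(3u + 5) + 5/3 = (3(-5u - 10) − (-5)(3u + 5)) / (3(3u + 5)) = -5/(3(3u + 5)).
For u > 0 we have 3u + 5 > 3u, so |(-5u - 10)/(3u + 5) + 5/3| = 5/(3(3u + 5)) < 5/(3·3u) = (5/9)/u.
Thus |(-5u - 10)/(3u + 5) + 5/3| < eps whenever u > (5/9)/eps.
Take K = (5/9)/eps. If u > K then |(-5u - 10)/(3u + 5) + 5/3| < (5/9)/u < eps.

K = (5/9)/eps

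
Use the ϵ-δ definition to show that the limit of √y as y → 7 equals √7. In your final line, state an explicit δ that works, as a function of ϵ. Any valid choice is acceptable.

Let ϵ > 0 be given. We want δ > 0 such that 0 < |y − 7| < δ implies |√y − √7| < ϵ.
Multiplying by the conjugate, |√y − √7| = |y − 7|/(√y + √7).
Restrict δ ≤ 7 so that |y − 7| < 7 forces y > 0, and then √y + √7 > √7.
Hence |√y − √7| < |y − 7|/√7, which is < ϵ once |y − 7| < √7·ϵ.
Take δ = min(7, √7·ϵ). If 0 < |y − 7| < δ then y > 0 and |√y − √7| < |y − 7|/√7 < ϵ.

δ = min(7, √7·ϵ)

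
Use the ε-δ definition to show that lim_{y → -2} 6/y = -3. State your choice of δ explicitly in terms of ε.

δ = min(1, (1/3)ε)

Suppose ε > 0. We seek δ > 0 such that 0 < |y + 2| < δ implies |6/y + 3| < ε.
|6/y + 3| = 6·|-2 − y|/(2·|y|) = 6|y + 2|/(2|y|).
Restrict δ ≤ 1. Then |y + 2| < 1 gives |y| > 1, so 2|y| > 2.
Then |6/y + 3| < 6|y + 2|/2, which is < ε when |y + 2| < (1/3)ε.
Take δ = min(1, (1/3)ε). Then 0 < |y + 2| < δ gives both |y + 2| < 1 and |y + 2| < (1/3)ε, so |6/y + 3| < ε.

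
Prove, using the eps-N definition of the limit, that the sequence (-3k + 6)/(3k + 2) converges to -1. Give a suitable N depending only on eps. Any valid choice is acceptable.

Fix eps > 0. For k ≥ 1, |(-3k + 6)/(3k + 2) + 1| = |24|/(3(3k + 2)) = 24/(3(3k + 2)).
Since 3k + 2 ≥ 3k for k ≥ 1, this is ≤ 24/(3·3k) = (8/3)/k.
So |(-3k + 6)/(3k + 2) + 1| < eps whenever k > (8/3)/eps.
Take N = (8/3)/eps. If k > N then |(-3k + 6)/(3k + 2) + 1| ≤ (8/3)/k < eps.

N = (8/3)/eps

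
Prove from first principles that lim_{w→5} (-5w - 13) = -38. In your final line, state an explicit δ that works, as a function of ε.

δ = ε/5

Suppose ε > 0. We need δ > 0 so that 0 < |w − 5| < δ implies |(-5w - 13) + 38| < ε.
Since (-5w - 13) + 38 = -5(w − 5), we have |(-5w - 13) + 38| = 5|w − 5|.
So 5|w − 5| < ε exactly when |w − 5| < ε/5.
Take δ = ε/5. If 0 < |w − 5| < δ then |(-5w - 13) + 38| = 5|w − 5| < 5·(ε/5) = ε.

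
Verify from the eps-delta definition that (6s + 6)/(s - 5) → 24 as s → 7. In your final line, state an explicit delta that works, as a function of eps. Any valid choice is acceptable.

delta = min(1, (1/18)eps)

Let eps > 0 be given. We want delta > 0 with 0 < |s − 7| < delta ⇒ |(6s + 6)/(s - 5) − 24| < eps.
Combining over a common denominator, (6s + 6)/(s - 5) − 24 = [(6s + 6)·2 − 48·(s - 5)] / [2·(s - 5)] = -36(s − 7) / (2(s - 5)).
So |(6s + 6)/(s - 5) − 24| = 36|s − 7| / (2·|s − 5|).
Restrict delta ≤ 1. Then |s − 7| < 1 gives |s − 5| = |(s − 7) + 2| ≥ 2 − 1 = 1.
Hence |(6s + 6)/(s - 5) − 24| < 36|s − 7|/(2·1) = 18|s − 7|, which is < eps once |s − 7| < (1/18)eps.
Take delta = min(1, (1/18)eps). Then 0 < |s − 7| < delta forces both bounds, so |(6s + 6)/(s - 5) − 24| < eps.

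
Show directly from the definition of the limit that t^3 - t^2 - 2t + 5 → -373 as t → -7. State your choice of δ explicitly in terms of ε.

δ = min(2, ε/207)

Fix ε > 0. We want δ > 0 such that 0 < |t + 7| < δ implies |(t^3 - t^2 - 2t + 5) + 373| < ε.
(t^3 - t^2 - 2t + 5) + 373 = t^3 - t^2 - 2t + 378 = (t + 7)(t^2 - 8t + 54).
So |(t^3 - t^2 - 2t + 5) + 373| = |t + 7|·|t^2 - 8t + 54|.
Assume first that |t + 7| < 2, so |t| < 9. Then |t^2 - 8t + 54| ≤ 9^2 + 8·9 + 54 = 207.
Hence |(t^3 - t^2 - 2t + 5) + 373| ≤ 207|t + 7| < ε provided |t + 7| < ε/207.
Choosing δ = min(2, ε/207) ensures both conditions, hence |(t^3 - t^2 - 2t + 5) + 373| < ε.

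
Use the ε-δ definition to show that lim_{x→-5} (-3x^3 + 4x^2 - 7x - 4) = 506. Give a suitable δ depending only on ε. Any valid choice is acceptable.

δ = min(1, ε/324)

Suppose ε > 0. We want δ > 0 such that 0 < |x + 5| < δ implies |(-3x^3 + 4x^2 - 7x - 4) − 506| < ε.
(-3x^3 + 4x^2 - 7x - 4) − 506 = -3x^3 + 4x^2 - 7x - 510 = (x + 5)(-3x^2 + 19x - 102).
So |(-3x^3 + 4x^2 - 7x - 4) − 506| = |x + 5|·|-3x^2 + 19x - 102|.
Require δ ≤ 1. Then |x + 5| < 1 gives |x| < 6, and by the triangle inequality |-3x^2 + 19x - 102| ≤ 3·6^2 + 19·6 + 102 = 324.
Hence |(-3x^3 + 4x^2 - 7x - 4) − 506| ≤ 324|x + 5| < ε provided |x + 5| < ε/324.
Take δ = min(1, ε/324). Then 0 < |x + 5| < δ gives both |x + 5| < 1 and |x + 5| < ε/324, so |(-3x^3 + 4x^2 - 7x - 4) − 506| < ε.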